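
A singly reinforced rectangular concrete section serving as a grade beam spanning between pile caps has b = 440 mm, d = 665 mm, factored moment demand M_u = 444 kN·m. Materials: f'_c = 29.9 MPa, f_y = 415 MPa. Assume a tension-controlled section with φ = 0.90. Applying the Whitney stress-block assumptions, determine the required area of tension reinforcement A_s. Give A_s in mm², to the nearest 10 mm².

M_n = M_u/φ = 444/0.90 = 493.333 kN·m.
With M_n = 0.85 f'_c a b (d − a/2), solve the quadratic for a:
a = d − √(d² − 2M_n/(0.85 f'_c b)) = 665 − √(665² − 2 × 493.333×10⁶/(0.85 × 29.9 × 440)) = 70.03 mm.
A_s = 0.85 f'_c a b / f_y = 0.85 × 29.9 × 70.03 × 440 / 415 = 1887.0 mm².

A_s ≈ 1890 mm²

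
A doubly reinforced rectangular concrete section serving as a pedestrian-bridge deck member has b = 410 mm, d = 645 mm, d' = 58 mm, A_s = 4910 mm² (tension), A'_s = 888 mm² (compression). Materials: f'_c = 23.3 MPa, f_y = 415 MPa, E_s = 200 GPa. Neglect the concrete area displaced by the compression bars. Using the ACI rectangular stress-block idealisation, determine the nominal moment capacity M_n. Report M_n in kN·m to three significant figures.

Assume both tension and compression steel yield.
Net tension couple steel: A_s − A'_s = 4022 mm².
a = (A_s − A'_s) f_y / (0.85 f'_c b) = 1669130/(0.85 × 23.3 × 410) = 205.56 mm.
c = a/β₁ = 205.56/0.85 = 241.84 mm; ε'_s = 0.003(c − d')/c = 0.0023 ≥ f_y/E_s = 0.0021, so compression steel does yield.
M_n = (A_s − A'_s) f_y (d − a/2) + A'_s f_y (d − d') = [1669130 × (645 − 102.78) + 368520 × (645 − 58)] × 10⁻⁶ = 905.04 + 216.32 = 1121.36 kN·m.

M_n ≈ 1120 kN·m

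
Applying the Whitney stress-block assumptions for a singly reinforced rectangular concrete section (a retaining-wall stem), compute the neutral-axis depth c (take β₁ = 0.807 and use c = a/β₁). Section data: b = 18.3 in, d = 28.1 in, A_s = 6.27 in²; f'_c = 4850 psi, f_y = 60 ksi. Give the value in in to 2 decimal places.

T = A_s f_y = 6.27 × 60 = 376.2 kips.
a = T/(0.85 f'_c b) = 376.2/(0.85 × 4.85 × 18.3) = 4.9866 in.
With β₁ = 0.807, c = a/β₁ = 4.9866/0.807 = 6.18 in.

c ≈ 6.18 in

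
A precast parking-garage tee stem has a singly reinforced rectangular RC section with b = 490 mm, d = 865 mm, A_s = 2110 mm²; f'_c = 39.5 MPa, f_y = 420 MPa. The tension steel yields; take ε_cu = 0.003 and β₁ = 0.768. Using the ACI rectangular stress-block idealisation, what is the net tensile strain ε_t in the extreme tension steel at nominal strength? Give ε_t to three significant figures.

a = A_s f_y/(0.85 f'_c b) = 53.87 mm.
β₁ = 0.768, so c = a/β₁ = 53.87/0.768 = 70.14 mm.
From the linear strain diagram with ε_cu = 0.003: ε_t = 0.003 (d − c)/c = 0.003 × (865 − 70.14)/70.14 = 0.0340.
Since ε_t ≥ 0.005, the section is tension-controlled.

ε_t ≈ 0.0340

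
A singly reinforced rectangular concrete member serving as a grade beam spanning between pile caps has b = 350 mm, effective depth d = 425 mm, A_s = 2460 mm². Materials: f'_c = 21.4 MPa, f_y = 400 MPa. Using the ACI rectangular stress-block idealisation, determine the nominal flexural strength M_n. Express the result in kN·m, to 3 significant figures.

M_n ≈ 342 kN·m

T = A_s f_y = 2460 × 400 = 984000 N = 984 kN.
From C = T: a = T/(0.85 f'_c b) = 984000/(0.85 × 21.4 × 350) = 154.56 mm.
M_n = T(d − a/2) = 984 kN × (425 − 77.28) mm = 342.16 kN·m.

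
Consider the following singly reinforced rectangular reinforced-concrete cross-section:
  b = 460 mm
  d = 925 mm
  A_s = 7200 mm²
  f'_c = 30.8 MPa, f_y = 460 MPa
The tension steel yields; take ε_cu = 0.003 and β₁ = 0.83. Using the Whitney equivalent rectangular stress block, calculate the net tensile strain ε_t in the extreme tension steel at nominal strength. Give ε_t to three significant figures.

ε_t ≈ 0.00537

a = A_s f_y/(0.85 f'_c b) = 275.02 mm.
β₁ = 0.83, so c = a/β₁ = 275.02/0.83 = 331.35 mm.
From the linear strain diagram with ε_cu = 0.003: ε_t = 0.003 (d − c)/c = 0.003 × (925 − 331.35)/331.35 = 0.00537.
Since ε_t ≥ 0.005, the section is tension-controlled.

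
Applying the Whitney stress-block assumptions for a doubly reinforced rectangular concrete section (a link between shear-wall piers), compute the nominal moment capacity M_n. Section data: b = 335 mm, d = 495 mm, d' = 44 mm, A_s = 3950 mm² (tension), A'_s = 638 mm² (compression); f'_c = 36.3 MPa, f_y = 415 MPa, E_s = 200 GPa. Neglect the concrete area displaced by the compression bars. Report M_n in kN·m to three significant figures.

M_n ≈ 708 kN·m

Assume both tension and compression steel yield.
Net tension couple steel: A_s − A'_s = 3312 mm².
a = (A_s − A'_s) f_y / (0.85 f'_c b) = 1374480/(0.85 × 36.3 × 335) = 132.97 mm.
c = a/β₁ = 132.97/0.791 = 168.10 mm; ε'_s = 0.003(c − d')/c = 0.0022 ≥ f_y/E_s = 0.0021, so compression steel does yield.
M_n = (A_s − A'_s) f_y (d − a/2) + A'_s f_y (d − d') = [1374480 × (495 − 66.485) + 264770 × (495 − 44)] × 10⁻⁶ = 588.99 + 119.41 = 708.40 kN·m.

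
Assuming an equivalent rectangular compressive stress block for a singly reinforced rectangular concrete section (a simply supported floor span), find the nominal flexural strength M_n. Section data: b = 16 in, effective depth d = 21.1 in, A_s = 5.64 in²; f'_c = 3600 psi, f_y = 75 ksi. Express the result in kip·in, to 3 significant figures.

T = A_s f_y = 5.64 × 75 = 423 kips.
a = T/(0.85 f'_c b) = 423/(0.85 × 3.6 × 16) = 8.640 in.
M_n = T(d − a/2) = 423 × (21.1 − 4.32) = 7097.9 kip·in.

M_n ≈ 7100 kip·in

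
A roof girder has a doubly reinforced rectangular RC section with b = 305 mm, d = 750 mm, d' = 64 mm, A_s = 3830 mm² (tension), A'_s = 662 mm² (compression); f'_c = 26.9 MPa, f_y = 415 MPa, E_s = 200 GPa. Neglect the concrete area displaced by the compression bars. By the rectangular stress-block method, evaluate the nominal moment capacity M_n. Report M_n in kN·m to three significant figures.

Assume both tension and compression steel yield.
Net tension couple steel: A_s − A'_s = 3168 mm².
a = (A_s − A'_s) f_y / (0.85 f'_c b) = 1314720/(0.85 × 26.9 × 305) = 188.52 mm.
c = a/β₁ = 188.52/0.85 = 221.79 mm; ε'_s = 0.003(c − d')/c = 0.0021 ≥ f_y/E_s = 0.0021, so compression steel does yield.
M_n = (A_s − A'_s) f_y (d − a/2) + A'_s f_y (d − d') = [1314720 × (750 − 94.26) + 274730 × (750 − 64)] × 10⁻⁶ = 862.11 + 188.46 = 1050.57 kN·m.

M_n ≈ 1050 kN·m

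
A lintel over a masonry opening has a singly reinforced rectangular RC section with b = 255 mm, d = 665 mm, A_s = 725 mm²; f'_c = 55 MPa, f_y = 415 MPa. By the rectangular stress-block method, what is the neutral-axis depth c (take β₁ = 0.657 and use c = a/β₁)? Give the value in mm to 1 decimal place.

c ≈ 38.4 mm

T = A_s f_y = 725 × 415 = 300875 N = 300.875 kN.
Setting C = 0.85 f'_c a b equal to T: a = 300875/(0.85 × 55 × 255) = 25.239 mm.
With β₁ = 0.657, c = a/β₁ = 25.239/0.657 = 38.4 mm.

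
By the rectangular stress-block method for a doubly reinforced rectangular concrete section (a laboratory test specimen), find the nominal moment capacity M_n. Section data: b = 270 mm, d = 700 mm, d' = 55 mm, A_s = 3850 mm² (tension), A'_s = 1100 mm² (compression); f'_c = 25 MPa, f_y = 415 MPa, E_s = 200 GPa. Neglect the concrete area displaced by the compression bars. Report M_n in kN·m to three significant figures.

M_n ≈ 980 kN·m

Assume both tension and compression steel yield.
Net tension couple steel: A_s − A'_s = 2750 mm².
a = (A_s − A'_s) f_y / (0.85 f'_c b) = 1141250/(0.85 × 25 × 270) = 198.91 mm.
c = a/β₁ = 198.91/0.85 = 234.01 mm; ε'_s = 0.003(c − d')/c = 0.0023 ≥ f_y/E_s = 0.0021, so compression steel does yield.
M_n = (A_s − A'_s) f_y (d − a/2) + A'_s f_y (d − d') = [1141250 × (700 − 99.455) + 456500 × (700 − 55)] × 10⁻⁶ = 685.37 + 294.44 = 979.81 kN·m.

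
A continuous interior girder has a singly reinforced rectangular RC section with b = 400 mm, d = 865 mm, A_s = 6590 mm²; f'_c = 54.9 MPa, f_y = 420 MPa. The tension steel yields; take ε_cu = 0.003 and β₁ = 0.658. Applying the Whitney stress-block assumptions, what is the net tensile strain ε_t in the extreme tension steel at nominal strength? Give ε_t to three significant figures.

a = A_s f_y/(0.85 f'_c b) = 148.28 mm.
β₁ = 0.658, so c = a/β₁ = 148.28/0.658 = 225.35 mm.
From the linear strain diagram with ε_cu = 0.003: ε_t = 0.003 (d − c)/c = 0.003 × (865 − 225.35)/225.35 = 0.00852.
Since ε_t ≥ 0.005, the section is tension-controlled.

ε_t ≈ 0.00852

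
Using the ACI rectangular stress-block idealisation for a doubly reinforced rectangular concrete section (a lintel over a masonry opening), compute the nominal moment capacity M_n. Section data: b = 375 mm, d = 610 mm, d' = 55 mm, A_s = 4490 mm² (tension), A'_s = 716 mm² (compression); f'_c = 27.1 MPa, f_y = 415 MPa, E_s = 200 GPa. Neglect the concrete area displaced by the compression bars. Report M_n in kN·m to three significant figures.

Assume both tension and compression steel yield.
Net tension couple steel: A_s − A'_s = 3774 mm².
a = (A_s − A'_s) f_y / (0.85 f'_c b) = 1566210/(0.85 × 27.1 × 375) = 181.31 mm.
c = a/β₁ = 181.31/0.85 = 213.31 mm; ε'_s = 0.003(c − d')/c = 0.0022 ≥ f_y/E_s = 0.0021, so compression steel does yield.
M_n = (A_s − A'_s) f_y (d − a/2) + A'_s f_y (d − d') = [1566210 × (610 − 90.655) + 297140 × (610 − 55)] × 10⁻⁶ = 813.40 + 164.91 = 978.31 kN·m.

M_n ≈ 978 kN·m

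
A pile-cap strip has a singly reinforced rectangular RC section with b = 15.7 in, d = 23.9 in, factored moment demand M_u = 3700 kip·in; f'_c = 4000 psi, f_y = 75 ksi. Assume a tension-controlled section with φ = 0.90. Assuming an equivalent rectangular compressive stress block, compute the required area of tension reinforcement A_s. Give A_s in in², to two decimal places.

A_s ≈ 2.47 in²

M_n = M_u/φ = 3700/0.90 = 4111.11 kip·in.
From M_n = 0.85 f'_c a b (d − a/2):
a = d − √(d² − 2M_n/(0.85 f'_c b)) = 23.9 − √(23.9² − 2 × 4111.11/(0.85 × 4 × 15.7)) = 3.475 in.
A_s = 0.85 f'_c a b / f_y = 0.85 × 4 × 3.475 × 15.7 / 75 = 2.473 in².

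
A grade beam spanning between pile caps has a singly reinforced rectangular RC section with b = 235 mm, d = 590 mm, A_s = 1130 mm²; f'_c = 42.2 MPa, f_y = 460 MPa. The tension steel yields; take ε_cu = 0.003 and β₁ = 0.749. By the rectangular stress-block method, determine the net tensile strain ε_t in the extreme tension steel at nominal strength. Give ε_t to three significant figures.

a = A_s f_y/(0.85 f'_c b) = 61.66 mm.
β₁ = 0.749, so c = a/β₁ = 61.66/0.749 = 82.32 mm.
From the linear strain diagram with ε_cu = 0.003: ε_t = 0.003 (d − c)/c = 0.003 × (590 − 82.32)/82.32 = 0.0185.
Since ε_t ≥ 0.005, the section is tension-controlled.

ε_t ≈ 0.0185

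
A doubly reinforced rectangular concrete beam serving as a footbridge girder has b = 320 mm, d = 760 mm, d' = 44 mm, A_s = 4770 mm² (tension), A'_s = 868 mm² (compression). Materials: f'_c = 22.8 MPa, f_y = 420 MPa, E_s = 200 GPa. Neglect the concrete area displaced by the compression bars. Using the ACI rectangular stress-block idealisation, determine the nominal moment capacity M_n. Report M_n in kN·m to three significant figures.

Assume both tension and compression steel yield.
Net tension couple steel: A_s − A'_s = 3902 mm².
a = (A_s − A'_s) f_y / (0.85 f'_c b) = 1638840/(0.85 × 22.8 × 320) = 264.26 mm.
c = a/β₁ = 264.26/0.85 = 310.89 mm; ε'_s = 0.003(c − d')/c = 0.0026 ≥ f_y/E_s = 0.0021, so compression steel does yield.
M_n = (A_s − A'_s) f_y (d − a/2) + A'_s f_y (d − d') = [1638840 × (760 − 132.13) + 364560 × (760 − 44)] × 10⁻⁶ = 1028.98 + 261.02 = 1290.00 kN·m.

M_n ≈ 1290 kN·m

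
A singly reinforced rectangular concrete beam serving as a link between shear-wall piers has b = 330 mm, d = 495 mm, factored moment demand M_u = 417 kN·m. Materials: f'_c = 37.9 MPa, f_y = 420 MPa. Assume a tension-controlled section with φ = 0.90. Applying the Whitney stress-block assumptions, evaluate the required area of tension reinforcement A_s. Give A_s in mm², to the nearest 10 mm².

A_s ≈ 2470 mm²

M_n = M_u/φ = 417/0.90 = 463.333 kN·m.
With M_n = 0.85 f'_c a b (d − a/2), solve the quadratic for a:
a = d − √(d² − 2M_n/(0.85 f'_c b)) = 495 − √(495² − 2 × 463.333×10⁶/(0.85 × 37.9 × 330)) = 97.69 mm.
A_s = 0.85 f'_c a b / f_y = 0.85 × 37.9 × 97.69 × 330 / 420 = 2472.7 mm².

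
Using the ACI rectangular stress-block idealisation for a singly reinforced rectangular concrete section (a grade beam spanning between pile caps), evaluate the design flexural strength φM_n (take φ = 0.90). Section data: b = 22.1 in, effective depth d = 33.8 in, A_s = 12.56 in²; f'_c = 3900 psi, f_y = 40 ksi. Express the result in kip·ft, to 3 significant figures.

φM_n ≈ 1140 kip·ft

T = A_s f_y = 12.56 × 40 = 502.4 kips.
a = T/(0.85 f'_c b) = 502.4/(0.85 × 3.9 × 22.1) = 6.858 in.
M_n = T(d − a/2) = 502.4 × (33.8 − 3.429) = 15258.4 kip·in = 15258.4/12 = 1271.53 kip·ft.
φM_n = 0.90 × 1271.53 = 1144.38 kip·ft.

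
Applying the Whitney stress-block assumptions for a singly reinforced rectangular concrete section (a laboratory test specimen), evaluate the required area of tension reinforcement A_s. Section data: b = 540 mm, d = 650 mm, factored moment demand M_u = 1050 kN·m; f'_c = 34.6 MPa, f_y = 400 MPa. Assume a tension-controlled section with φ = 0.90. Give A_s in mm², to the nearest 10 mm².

M_n = M_u/φ = 1050/0.90 = 1166.67 kN·m.
With M_n = 0.85 f'_c a b (d − a/2), solve the quadratic for a:
a = d − √(d² − 2M_n/(0.85 f'_c b)) = 650 − √(650² − 2 × 1166.67×10⁶/(0.85 × 34.6 × 540)) = 125.05 mm.
A_s = 0.85 f'_c a b / f_y = 0.85 × 34.6 × 125.05 × 540 / 400 = 4964.9 mm².

A_s ≈ 4960 mm²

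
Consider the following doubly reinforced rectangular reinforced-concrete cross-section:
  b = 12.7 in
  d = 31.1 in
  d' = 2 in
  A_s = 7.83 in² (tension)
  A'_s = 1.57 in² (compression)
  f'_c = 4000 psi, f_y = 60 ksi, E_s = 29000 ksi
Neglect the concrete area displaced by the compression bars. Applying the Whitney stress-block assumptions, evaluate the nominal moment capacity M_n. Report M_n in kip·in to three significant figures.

Assume both steels yield.
a = (A_s − A'_s) f_y/(0.85 f'_c b) = (7.83 − 1.57) × 60/(0.85 × 4 × 12.7) = 8.698 in.
c = a/β₁ = 8.698/0.85 = 10.233 in; ε'_s = 0.003(c − d')/c = 0.0024 ≥ ε_y = 0.0021, so the compression steel yields.
M_n = (A_s − A'_s) f_y (d − a/2) + A'_s f_y (d − d') = 375.6 × (31.1 − 4.349) + 94.2 × (31.1 − 2) = 10047.7 + 2741.2 = 12788.9 kip·in.

M_n ≈ 12800 kip·in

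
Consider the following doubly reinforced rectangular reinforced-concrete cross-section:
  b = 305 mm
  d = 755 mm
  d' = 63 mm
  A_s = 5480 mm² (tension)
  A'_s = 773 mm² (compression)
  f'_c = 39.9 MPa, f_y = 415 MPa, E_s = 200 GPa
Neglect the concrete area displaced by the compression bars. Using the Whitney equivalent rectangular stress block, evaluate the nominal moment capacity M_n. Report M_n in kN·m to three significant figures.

Assume both tension and compression steel yield.
Net tension couple steel: A_s − A'_s = 4707 mm².
a = (A_s − A'_s) f_y / (0.85 f'_c b) = 1953405/(0.85 × 39.9 × 305) = 188.84 mm.
c = a/β₁ = 188.84/0.765 = 246.85 mm; ε'_s = 0.003(c − d')/c = 0.0022 ≥ f_y/E_s = 0.0021, so compression steel does yield.
M_n = (A_s − A'_s) f_y (d − a/2) + A'_s f_y (d − d') = [1953405 × (755 − 94.42) + 320795 × (755 − 63)] × 10⁻⁶ = 1290.38 + 221.99 = 1512.37 kN·m.

M_n ≈ 1510 kN·m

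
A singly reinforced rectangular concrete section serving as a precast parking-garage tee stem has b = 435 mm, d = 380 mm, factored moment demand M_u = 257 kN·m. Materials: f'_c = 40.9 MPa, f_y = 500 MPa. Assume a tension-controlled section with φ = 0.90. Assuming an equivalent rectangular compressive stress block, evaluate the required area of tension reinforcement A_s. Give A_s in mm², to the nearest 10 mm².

A_s ≈ 1620 mm²

M_n = M_u/φ = 257/0.90 = 285.556 kN·m.
With M_n = 0.85 f'_c a b (d − a/2), solve the quadratic for a:
a = d − √(d² − 2M_n/(0.85 f'_c b)) = 380 − √(380² − 2 × 285.556×10⁶/(0.85 × 40.9 × 435)) = 53.45 mm.
A_s = 0.85 f'_c a b / f_y = 0.85 × 40.9 × 53.45 × 435 / 500 = 1616.6 mm².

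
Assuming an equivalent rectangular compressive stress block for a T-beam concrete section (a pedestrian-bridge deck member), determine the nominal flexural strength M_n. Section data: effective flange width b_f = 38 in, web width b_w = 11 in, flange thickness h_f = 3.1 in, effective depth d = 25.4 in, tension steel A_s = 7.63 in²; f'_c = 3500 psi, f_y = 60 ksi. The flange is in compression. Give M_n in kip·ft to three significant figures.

Tension: T = A_s f_y = 7.63 × 60 = 457.8 kips.
Try a within the flange: a = T/(0.85 f'_c b_f) = 457.8/(0.85 × 3.5 × 38) = 4.050 in.
a = 4.050 > h_f = 3.1 in: the block extends into the web. Split into flange-overhang and web parts.
C_f = 0.85 f'_c (b_f − b_w) h_f = 0.85 × 3.5 × (38 − 11) × 3.1 = 249.0 kips.
Remaining web compression depth: a_w = (T − C_f)/(0.85 f'_c b_w) = (457.8 − 249.0)/(0.85 × 3.5 × 11) = 6.380 in.
M_n = C_f(d − h_f/2) + (T − C_f)(d − a_w/2) = 249.0 × (25.4 − 1.55) + 208.8 × (25.4 − 3.19) = 5938.7 + 4637.4 = 10576.1 kip·in.
M_n = 10576.1/12 = 881.34 kip·ft.

M_n ≈ 881 kip·ft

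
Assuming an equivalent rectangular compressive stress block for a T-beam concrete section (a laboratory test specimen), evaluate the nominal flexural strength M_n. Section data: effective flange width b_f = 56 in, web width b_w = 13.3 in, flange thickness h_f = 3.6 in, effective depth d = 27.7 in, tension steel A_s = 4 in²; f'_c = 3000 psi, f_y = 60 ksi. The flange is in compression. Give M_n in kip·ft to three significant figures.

Tension: T = A_s f_y = 4 × 60 = 240 kips.
Try a within the flange: a = T/(0.85 f'_c b_f) = 240/(0.85 × 3 × 56) = 1.681 in.
Since a = 1.681 ≤ h_f = 3.6 in, the stress block lies entirely in the flange; analyse as a rectangular beam of width b_f.
M_n = T(d − a/2) = 240 × (27.7 − 0.8405) = 6446.3 kip·in.
M_n = 6446.3/12 = 537.19 kip·ft.

M_n ≈ 537 kip·ft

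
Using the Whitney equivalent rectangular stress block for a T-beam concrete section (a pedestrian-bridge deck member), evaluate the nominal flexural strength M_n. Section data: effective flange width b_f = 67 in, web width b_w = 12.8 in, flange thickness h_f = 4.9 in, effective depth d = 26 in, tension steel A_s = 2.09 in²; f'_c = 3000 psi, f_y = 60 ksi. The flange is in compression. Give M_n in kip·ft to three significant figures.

Tension: T = A_s f_y = 2.09 × 60 = 125.4 kips.
Try a within the flange: a = T/(0.85 f'_c b_f) = 125.4/(0.85 × 3 × 67) = 0.734 in.
Since a = 0.734 ≤ h_f = 4.9 in, the stress block lies entirely in the flange; analyse as a rectangular beam of width b_f.
M_n = T(d − a/2) = 125.4 × (26 − 0.367) = 3214.4 kip·in.
M_n = 3214.4/12 = 267.87 kip·ft.

M_n ≈ 268 kip·ft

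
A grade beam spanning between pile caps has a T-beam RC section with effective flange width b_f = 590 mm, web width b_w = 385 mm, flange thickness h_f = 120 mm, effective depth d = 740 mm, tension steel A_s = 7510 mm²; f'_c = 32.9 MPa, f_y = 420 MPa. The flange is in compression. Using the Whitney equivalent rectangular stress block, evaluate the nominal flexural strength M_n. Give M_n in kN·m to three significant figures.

M_n ≈ 2010 kN·m

Tension: T = A_s f_y = 7510 × 420 = 3154200 N.
Try a within the flange: a = T/(0.85 f'_c b_f) = 3154200/(0.85 × 32.9 × 590) = 191.17 mm.
a = 191.17 > h_f = 120 mm: the block extends into the web. Split into flange-overhang and web parts.
C_f = 0.85 f'_c (b_f − b_w) h_f = 0.85 × 32.9 × (590 − 385) × 120 = 687939 N.
Remaining web compression depth: a_w = (T − C_f)/(0.85 f'_c b_w) = (3154200 − 687939)/(0.85 × 32.9 × 385) = 229.07 mm.
M_n = C_f(d − h_f/2) + (T − C_f)(d − a_w/2) = 687939 × (740 − 60) + 2466261 × (740 − 114.535) = 467.80 + 1542.56 = 2010.36 × 10⁶ N·mm.
M_n = 2010.36 kN·m.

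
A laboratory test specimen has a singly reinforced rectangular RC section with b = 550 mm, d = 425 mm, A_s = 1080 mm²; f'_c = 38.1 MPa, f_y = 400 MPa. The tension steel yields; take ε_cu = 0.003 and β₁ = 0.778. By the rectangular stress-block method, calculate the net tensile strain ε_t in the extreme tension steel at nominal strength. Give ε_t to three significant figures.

ε_t ≈ 0.0379

a = A_s f_y/(0.85 f'_c b) = 24.25 mm.
β₁ = 0.778, so c = a/β₁ = 24.25/0.778 = 31.17 mm.
From the linear strain diagram with ε_cu = 0.003: ε_t = 0.003 (d − c)/c = 0.003 × (425 − 31.17)/31.17 = 0.0379.
Since ε_t ≥ 0.005, the section is tension-controlled.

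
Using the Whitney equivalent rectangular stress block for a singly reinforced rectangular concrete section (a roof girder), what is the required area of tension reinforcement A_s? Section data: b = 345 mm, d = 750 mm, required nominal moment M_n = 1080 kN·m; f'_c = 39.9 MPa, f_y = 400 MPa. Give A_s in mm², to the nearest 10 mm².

A_s ≈ 3960 mm²

With M_n = 0.85 f'_c a b (d − a/2), solve the quadratic for a:
a = d − √(d² − 2M_n/(0.85 f'_c b)) = 750 − √(750² − 2 × 1080×10⁶/(0.85 × 39.9 × 345)) = 135.27 mm.
A_s = 0.85 f'_c a b / f_y = 0.85 × 39.9 × 135.27 × 345 / 400 = 3956.9 mm².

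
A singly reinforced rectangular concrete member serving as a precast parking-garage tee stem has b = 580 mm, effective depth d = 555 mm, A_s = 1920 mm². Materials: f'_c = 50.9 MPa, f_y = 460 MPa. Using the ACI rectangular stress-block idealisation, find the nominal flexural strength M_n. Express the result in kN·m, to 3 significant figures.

M_n ≈ 475 kN·m

T = A_s f_y = 1920 × 460 = 883200 N = 883.2 kN.
From C = T: a = T/(0.85 f'_c b) = 883200/(0.85 × 50.9 × 580) = 35.20 mm.
M_n = T(d − a/2) = 883.2 kN × (555 − 17.6) mm = 474.63 kN·m.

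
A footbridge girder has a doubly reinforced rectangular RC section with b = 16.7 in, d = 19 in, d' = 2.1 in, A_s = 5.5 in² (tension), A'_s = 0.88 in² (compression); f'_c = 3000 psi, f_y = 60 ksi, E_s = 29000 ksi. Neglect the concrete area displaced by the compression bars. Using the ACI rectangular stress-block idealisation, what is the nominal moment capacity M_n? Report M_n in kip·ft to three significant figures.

M_n ≈ 438 kip·ft

Assume both steels yield.
a = (A_s − A'_s) f_y/(0.85 f'_c b) = (5.5 − 0.88) × 60/(0.85 × 3 × 16.7) = 6.509 in.
c = a/β₁ = 6.509/0.85 = 7.658 in; ε'_s = 0.003(c − d')/c = 0.0022 ≥ ε_y = 0.0021, so the compression steel yields.
M_n = (A_s − A'_s) f_y (d − a/2) + A'_s f_y (d − d') = 277.2 × (19 − 3.2545) + 52.8 × (19 − 2.1) = 4364.7 + 892.3 = 5257.0 kip·in = 5257.0/12 = 438.08 kip·ft.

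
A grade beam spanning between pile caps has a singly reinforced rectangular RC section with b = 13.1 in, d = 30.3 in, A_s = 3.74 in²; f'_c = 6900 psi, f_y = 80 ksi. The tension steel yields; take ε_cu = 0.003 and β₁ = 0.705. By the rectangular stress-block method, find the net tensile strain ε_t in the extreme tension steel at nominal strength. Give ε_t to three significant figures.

ε_t ≈ 0.0135

a = A_s f_y/(0.85 f'_c b) = 3.894 in.
β₁ = 0.705, so c = a/β₁ = 3.894/0.705 = 5.523 in.
From the linear strain diagram with ε_cu = 0.003: ε_t = 0.003 (d − c)/c = 0.003 × (30.3 − 5.523)/5.523 = 0.0135.
Since ε_t ≥ 0.005, the section is tension-controlled.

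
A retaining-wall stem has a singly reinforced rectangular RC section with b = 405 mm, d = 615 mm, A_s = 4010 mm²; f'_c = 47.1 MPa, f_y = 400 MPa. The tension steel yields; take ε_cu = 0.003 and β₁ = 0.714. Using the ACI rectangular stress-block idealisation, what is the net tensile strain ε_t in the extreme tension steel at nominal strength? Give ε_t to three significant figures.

ε_t ≈ 0.0103

a = A_s f_y/(0.85 f'_c b) = 98.93 mm.
β₁ = 0.714, so c = a/β₁ = 98.93/0.714 = 138.56 mm.
From the linear strain diagram with ε_cu = 0.003: ε_t = 0.003 (d − c)/c = 0.003 × (615 − 138.56)/138.56 = 0.0103.
Since ε_t ≥ 0.005, the section is tension-controlled.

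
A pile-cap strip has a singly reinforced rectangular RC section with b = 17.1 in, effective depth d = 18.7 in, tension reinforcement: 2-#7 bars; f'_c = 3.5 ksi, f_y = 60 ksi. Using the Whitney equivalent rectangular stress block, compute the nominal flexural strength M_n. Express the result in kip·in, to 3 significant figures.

M_n ≈ 1300 kip·in

A_s = 2 × 0.6 = 1.2 in².
T = A_s f_y = 1.2 × 60 = 72 kips.
a = T/(0.85 f'_c b) = 72/(0.85 × 3.5 × 17.1) = 1.415 in.
M_n = T(d − a/2) = 72 × (18.7 − 0.7075) = 1295.5 kip·in.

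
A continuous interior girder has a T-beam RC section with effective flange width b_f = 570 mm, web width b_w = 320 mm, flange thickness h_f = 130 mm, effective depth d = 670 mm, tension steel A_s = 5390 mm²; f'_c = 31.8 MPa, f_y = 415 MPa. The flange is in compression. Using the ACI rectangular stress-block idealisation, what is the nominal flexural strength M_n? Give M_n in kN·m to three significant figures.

Tension: T = A_s f_y = 5390 × 415 = 2236850 N.
Try a within the flange: a = T/(0.85 f'_c b_f) = 2236850/(0.85 × 31.8 × 570) = 145.18 mm.
a = 145.18 > h_f = 130 mm: the block extends into the web. Split into flange-overhang and web parts.
C_f = 0.85 f'_c (b_f − b_w) h_f = 0.85 × 31.8 × (570 − 320) × 130 = 878475 N.
Remaining web compression depth: a_w = (T − C_f)/(0.85 f'_c b_w) = (2236850 − 878475)/(0.85 × 31.8 × 320) = 157.04 mm.
M_n = C_f(d − h_f/2) + (T − C_f)(d − a_w/2) = 878475 × (670 − 65) + 1358375 × (670 − 78.52) = 531.48 + 803.45 = 1334.93 × 10⁶ N·mm.
M_n = 1334.93 kN·m.

M_n ≈ 1330 kN·m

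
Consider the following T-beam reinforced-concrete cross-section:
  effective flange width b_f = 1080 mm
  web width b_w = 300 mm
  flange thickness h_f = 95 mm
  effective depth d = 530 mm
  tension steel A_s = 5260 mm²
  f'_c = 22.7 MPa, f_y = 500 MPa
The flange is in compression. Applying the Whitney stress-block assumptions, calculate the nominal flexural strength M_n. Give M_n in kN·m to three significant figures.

M_n ≈ 1200 kN·m

Tension: T = A_s f_y = 5260 × 500 = 2630000 N.
Try a within the flange: a = T/(0.85 f'_c b_f) = 2630000/(0.85 × 22.7 × 1080) = 126.21 mm.
a = 126.21 > h_f = 95 mm: the block extends into the web. Split into flange-overhang and web parts.
C_f = 0.85 f'_c (b_f − b_w) h_f = 0.85 × 22.7 × (1080 − 300) × 95 = 1429760 N.
Remaining web compression depth: a_w = (T − C_f)/(0.85 f'_c b_w) = (2630000 − 1429760)/(0.85 × 22.7 × 300) = 207.35 mm.
M_n = C_f(d − h_f/2) + (T − C_f)(d − a_w/2) = 1429760 × (530 − 47.5) + 1200240 × (530 − 103.675) = 689.86 + 511.69 = 1201.55 × 10⁶ N·mm.
M_n = 1201.55 kN·m.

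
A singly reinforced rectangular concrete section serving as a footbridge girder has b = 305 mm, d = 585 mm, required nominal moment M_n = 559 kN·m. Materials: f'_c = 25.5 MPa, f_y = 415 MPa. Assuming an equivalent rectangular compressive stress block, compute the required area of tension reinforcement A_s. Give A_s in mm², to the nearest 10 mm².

A_s ≈ 2690 mm²

With M_n = 0.85 f'_c a b (d − a/2), solve the quadratic for a:
a = d − √(d² − 2M_n/(0.85 f'_c b)) = 585 − √(585² − 2 × 559×10⁶/(0.85 × 25.5 × 305)) = 168.94 mm.
A_s = 0.85 f'_c a b / f_y = 0.85 × 25.5 × 168.94 × 305 / 415 = 2691.2 mm².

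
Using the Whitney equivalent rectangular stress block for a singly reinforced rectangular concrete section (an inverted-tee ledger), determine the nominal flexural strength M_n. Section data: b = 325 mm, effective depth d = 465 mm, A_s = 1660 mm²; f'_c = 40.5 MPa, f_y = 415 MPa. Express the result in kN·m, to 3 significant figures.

M_n ≈ 299 kN·m

T = A_s f_y = 1660 × 415 = 688900 N = 688.9 kN.
From C = T: a = T/(0.85 f'_c b) = 688900/(0.85 × 40.5 × 325) = 61.57 mm.
M_n = T(d − a/2) = 688.9 kN × (465 − 30.785) mm = 299.13 kN·m.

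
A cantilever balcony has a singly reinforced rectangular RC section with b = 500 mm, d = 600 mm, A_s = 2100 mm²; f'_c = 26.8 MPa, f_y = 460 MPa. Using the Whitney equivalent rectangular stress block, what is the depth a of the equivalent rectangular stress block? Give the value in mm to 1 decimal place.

T = A_s f_y = 2100 × 460 = 966000 N = 966 kN.
Setting C = 0.85 f'_c a b equal to T: a = 966000/(0.85 × 26.8 × 500) = 84.8 mm.

a ≈ 84.8 mm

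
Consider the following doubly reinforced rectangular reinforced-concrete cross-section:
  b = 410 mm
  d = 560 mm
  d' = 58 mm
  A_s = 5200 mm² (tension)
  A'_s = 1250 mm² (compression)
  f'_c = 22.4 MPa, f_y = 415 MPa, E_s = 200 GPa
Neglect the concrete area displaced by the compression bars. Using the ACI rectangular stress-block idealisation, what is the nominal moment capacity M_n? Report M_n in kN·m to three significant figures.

M_n ≈ 1010 kN·m

Assume both tension and compression steel yield.
Net tension couple steel: A_s − A'_s = 3950 mm².
a = (A_s − A'_s) f_y / (0.85 f'_c b) = 1639250/(0.85 × 22.4 × 410) = 209.99 mm.
c = a/β₁ = 209.99/0.85 = 247.05 mm; ε'_s = 0.003(c − d')/c = 0.0023 ≥ f_y/E_s = 0.0021, so compression steel does yield.
M_n = (A_s − A'_s) f_y (d − a/2) + A'_s f_y (d − d') = [1639250 × (560 − 104.995) + 518750 × (560 − 58)] × 10⁻⁶ = 745.87 + 260.41 = 1006.28 kN·m.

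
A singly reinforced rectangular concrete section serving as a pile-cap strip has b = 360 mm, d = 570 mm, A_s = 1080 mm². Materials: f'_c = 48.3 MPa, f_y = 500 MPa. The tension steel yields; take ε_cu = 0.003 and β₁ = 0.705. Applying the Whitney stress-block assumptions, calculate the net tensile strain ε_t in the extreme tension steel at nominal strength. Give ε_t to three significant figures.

ε_t ≈ 0.0300

a = A_s f_y/(0.85 f'_c b) = 36.54 mm.
β₁ = 0.705, so c = a/β₁ = 36.54/0.705 = 51.83 mm.
From the linear strain diagram with ε_cu = 0.003: ε_t = 0.003 (d − c)/c = 0.003 × (570 − 51.83)/51.83 = 0.0300.
Since ε_t ≥ 0.005, the section is tension-controlled.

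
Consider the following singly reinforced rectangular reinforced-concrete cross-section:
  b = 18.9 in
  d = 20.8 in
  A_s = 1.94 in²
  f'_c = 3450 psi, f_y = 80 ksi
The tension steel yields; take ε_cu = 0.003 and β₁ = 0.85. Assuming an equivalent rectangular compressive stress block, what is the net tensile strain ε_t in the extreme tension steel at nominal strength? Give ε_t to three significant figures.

a = A_s f_y/(0.85 f'_c b) = 2.800 in.
β₁ = 0.85, so c = a/β₁ = 2.800/0.85 = 3.294 in.
From the linear strain diagram with ε_cu = 0.003: ε_t = 0.003 (d − c)/c = 0.003 × (20.8 − 3.294)/3.294 = 0.0159.
Since ε_t ≥ 0.005, the section is tension-controlled.

ε_t ≈ 0.0159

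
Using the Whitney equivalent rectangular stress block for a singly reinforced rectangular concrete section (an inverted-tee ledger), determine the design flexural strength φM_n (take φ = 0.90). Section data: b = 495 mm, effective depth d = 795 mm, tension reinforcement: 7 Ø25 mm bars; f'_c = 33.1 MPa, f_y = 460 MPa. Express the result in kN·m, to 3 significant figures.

A_s = 7 × 491 = 3437 mm².
T = A_s f_y = 3437 × 460 = 1581020 N = 1581.02 kN.
From C = T: a = T/(0.85 f'_c b) = 1581020/(0.85 × 33.1 × 495) = 113.52 mm.
M_n = T(d − a/2) = 1581.02 kN × (795 − 56.76) mm = 1167.17 kN·m.
φM_n = 0.90 × 1167.17 = 1050.45 kN·m.

φM_n ≈ 1050 kN·m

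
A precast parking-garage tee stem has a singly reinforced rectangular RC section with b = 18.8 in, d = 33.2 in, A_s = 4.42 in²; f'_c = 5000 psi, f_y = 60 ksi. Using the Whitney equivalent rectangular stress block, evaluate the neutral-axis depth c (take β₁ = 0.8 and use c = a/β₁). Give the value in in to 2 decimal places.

T = A_s f_y = 4.42 × 60 = 265.2 kips.
a = T/(0.85 f'_c b) = 265.2/(0.85 × 5 × 18.8) = 3.3191 in.
With β₁ = 0.8, c = a/β₁ = 3.3191/0.8 = 4.15 in.

c ≈ 4.15 in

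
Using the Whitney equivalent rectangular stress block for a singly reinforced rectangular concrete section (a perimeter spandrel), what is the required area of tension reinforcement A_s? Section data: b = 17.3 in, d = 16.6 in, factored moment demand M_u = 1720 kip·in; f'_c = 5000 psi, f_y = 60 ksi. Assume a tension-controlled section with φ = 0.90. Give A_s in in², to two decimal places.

A_s ≈ 2.02 in²

M_n = M_u/φ = 1720/0.90 = 1911.11 kip·in.
From M_n = 0.85 f'_c a b (d − a/2):
a = d − √(d² − 2M_n/(0.85 f'_c b)) = 16.6 − √(16.6² − 2 × 1911.11/(0.85 × 5 × 17.3)) = 1.648 in.
A_s = 0.85 f'_c a b / f_y = 0.85 × 5 × 1.648 × 17.3 / 60 = 2.019 in².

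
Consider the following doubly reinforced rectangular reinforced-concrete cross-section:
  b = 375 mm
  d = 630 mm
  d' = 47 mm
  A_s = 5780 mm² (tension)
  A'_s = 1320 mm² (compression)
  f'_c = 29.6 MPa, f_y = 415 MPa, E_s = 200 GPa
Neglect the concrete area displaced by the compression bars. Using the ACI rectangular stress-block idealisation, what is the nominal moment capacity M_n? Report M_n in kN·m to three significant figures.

M_n ≈ 1300 kN·m

Assume both tension and compression steel yield.
Net tension couple steel: A_s − A'_s = 4460 mm².
a = (A_s − A'_s) f_y / (0.85 f'_c b) = 1850900/(0.85 × 29.6 × 375) = 196.17 mm.
c = a/β₁ = 196.17/0.839 = 233.81 mm; ε'_s = 0.003(c − d')/c = 0.0024 ≥ f_y/E_s = 0.0021, so compression steel does yield.
M_n = (A_s − A'_s) f_y (d − a/2) + A'_s f_y (d − d') = [1850900 × (630 − 98.085) + 547800 × (630 − 47)] × 10⁻⁶ = 984.52 + 319.37 = 1303.89 kN·m.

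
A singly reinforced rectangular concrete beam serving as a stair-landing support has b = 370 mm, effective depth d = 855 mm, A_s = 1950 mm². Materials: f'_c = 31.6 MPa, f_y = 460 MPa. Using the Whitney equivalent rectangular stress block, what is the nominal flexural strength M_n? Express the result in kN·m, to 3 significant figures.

T = A_s f_y = 1950 × 460 = 897000 N = 897 kN.
From C = T: a = T/(0.85 f'_c b) = 897000/(0.85 × 31.6 × 370) = 90.26 mm.
M_n = T(d − a/2) = 897 kN × (855 − 45.13) mm = 726.45 kN·m.

M_n ≈ 726 kN·m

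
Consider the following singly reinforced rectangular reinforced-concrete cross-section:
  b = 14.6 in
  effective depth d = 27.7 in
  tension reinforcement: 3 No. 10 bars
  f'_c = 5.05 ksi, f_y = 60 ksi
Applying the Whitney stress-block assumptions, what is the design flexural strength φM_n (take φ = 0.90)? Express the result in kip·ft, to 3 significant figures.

A_s = 3 × 1.27 = 3.81 in².
T = A_s f_y = 3.81 × 60 = 228.6 kips.
a = T/(0.85 f'_c b) = 228.6/(0.85 × 5.05 × 14.6) = 3.648 in.
M_n = T(d − a/2) = 228.6 × (27.7 − 1.824) = 5915.3 kip·in = 5915.3/12 = 492.94 kip·ft.
φM_n = 0.90 × 492.94 = 443.65 kip·ft.

φM_n ≈ 444 kip·ft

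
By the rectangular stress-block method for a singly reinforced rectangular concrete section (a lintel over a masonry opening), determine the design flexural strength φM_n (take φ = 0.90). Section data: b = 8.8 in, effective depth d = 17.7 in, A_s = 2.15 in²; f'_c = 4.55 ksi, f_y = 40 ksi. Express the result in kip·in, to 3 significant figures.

T = A_s f_y = 2.15 × 40 = 86 kips.
a = T/(0.85 f'_c b) = 86/(0.85 × 4.55 × 8.8) = 2.527 in.
M_n = T(d − a/2) = 86 × (17.7 − 1.2635) = 1413.5 kip·in.
φM_n = 0.90 × 1413.5 = 1272.2 kip·in.

φM_n ≈ 1270 kip·in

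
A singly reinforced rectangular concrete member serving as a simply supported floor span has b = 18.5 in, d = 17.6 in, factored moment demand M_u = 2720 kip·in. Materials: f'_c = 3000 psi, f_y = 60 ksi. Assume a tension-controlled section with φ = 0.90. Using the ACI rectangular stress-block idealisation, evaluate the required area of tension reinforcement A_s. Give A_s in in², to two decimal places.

A_s ≈ 3.24 in²

M_n = M_u/φ = 2720/0.90 = 3022.22 kip·in.
From M_n = 0.85 f'_c a b (d − a/2):
a = d − √(d² − 2M_n/(0.85 f'_c b)) = 17.6 − √(17.6² − 2 × 3022.22/(0.85 × 3 × 18.5)) = 4.123 in.
A_s = 0.85 f'_c a b / f_y = 0.85 × 3 × 4.123 × 18.5 / 60 = 3.242 in².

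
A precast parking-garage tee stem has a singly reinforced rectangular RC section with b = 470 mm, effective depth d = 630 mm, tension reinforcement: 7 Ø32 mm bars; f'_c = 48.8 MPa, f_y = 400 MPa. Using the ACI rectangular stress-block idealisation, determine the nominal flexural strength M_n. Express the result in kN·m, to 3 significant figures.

A_s = 7 × 804 = 5628 mm².
T = A_s f_y = 5628 × 400 = 2251200 N = 2251.2 kN.
From C = T: a = T/(0.85 f'_c b) = 2251200/(0.85 × 48.8 × 470) = 115.47 mm.
M_n = T(d − a/2) = 2251.2 kN × (630 − 57.735) mm = 1288.28 kN·m.

M_n ≈ 1290 kN·m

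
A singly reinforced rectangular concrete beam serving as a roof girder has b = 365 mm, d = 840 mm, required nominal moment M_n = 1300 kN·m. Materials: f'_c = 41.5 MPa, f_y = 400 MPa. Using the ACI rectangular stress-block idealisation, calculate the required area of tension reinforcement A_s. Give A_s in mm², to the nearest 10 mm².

A_s ≈ 4190 mm²

With M_n = 0.85 f'_c a b (d − a/2), solve the quadratic for a:
a = d − √(d² − 2M_n/(0.85 f'_c b)) = 840 − √(840² − 2 × 1300×10⁶/(0.85 × 41.5 × 365)) = 130.31 mm.
A_s = 0.85 f'_c a b / f_y = 0.85 × 41.5 × 130.31 × 365 / 400 = 4194.5 mm².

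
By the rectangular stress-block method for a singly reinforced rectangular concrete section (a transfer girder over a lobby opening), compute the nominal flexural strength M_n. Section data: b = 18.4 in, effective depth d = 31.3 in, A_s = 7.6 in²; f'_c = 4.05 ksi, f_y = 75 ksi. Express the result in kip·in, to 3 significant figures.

T = A_s f_y = 7.6 × 75 = 570 kips.
a = T/(0.85 f'_c b) = 570/(0.85 × 4.05 × 18.4) = 8.999 in.
M_n = T(d − a/2) = 570 × (31.3 − 4.4995) = 15276.3 kip·in.

M_n ≈ 15300 kip·in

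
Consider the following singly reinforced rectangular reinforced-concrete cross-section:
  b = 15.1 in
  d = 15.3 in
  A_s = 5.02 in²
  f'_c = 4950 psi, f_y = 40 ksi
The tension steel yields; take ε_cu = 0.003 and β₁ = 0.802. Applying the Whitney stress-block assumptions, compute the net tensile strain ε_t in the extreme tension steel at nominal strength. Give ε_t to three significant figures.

a = A_s f_y/(0.85 f'_c b) = 3.161 in.
β₁ = 0.802, so c = a/β₁ = 3.161/0.802 = 3.941 in.
From the linear strain diagram with ε_cu = 0.003: ε_t = 0.003 (d − c)/c = 0.003 × (15.3 − 3.941)/3.941 = 0.00865.
Since ε_t ≥ 0.005, the section is tension-controlled.

ε_t ≈ 0.00865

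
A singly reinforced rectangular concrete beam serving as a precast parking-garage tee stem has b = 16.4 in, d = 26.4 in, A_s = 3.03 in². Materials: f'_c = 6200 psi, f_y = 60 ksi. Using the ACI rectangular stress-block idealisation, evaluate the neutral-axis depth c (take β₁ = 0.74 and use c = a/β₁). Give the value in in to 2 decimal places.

c ≈ 2.84 in

T = A_s f_y = 3.03 × 60 = 181.8 kips.
a = T/(0.85 f'_c b) = 181.8/(0.85 × 6.2 × 16.4) = 2.1035 in.
With β₁ = 0.74, c = a/β₁ = 2.1035/0.74 = 2.84 in.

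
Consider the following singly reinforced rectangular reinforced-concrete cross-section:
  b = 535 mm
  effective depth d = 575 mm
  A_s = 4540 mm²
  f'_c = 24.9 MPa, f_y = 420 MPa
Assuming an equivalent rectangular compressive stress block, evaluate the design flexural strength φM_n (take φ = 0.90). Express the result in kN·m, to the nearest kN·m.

T = A_s f_y = 4540 × 420 = 1906800 N = 1906.8 kN.
From C = T: a = T/(0.85 f'_c b) = 1906800/(0.85 × 24.9 × 535) = 168.40 mm.
M_n = T(d − a/2) = 1906.8 kN × (575 − 84.2) mm = 935.86 kN·m.
φM_n = 0.90 × 935.86 = 842.27 kN·m.

φM_n ≈ 842 kN·m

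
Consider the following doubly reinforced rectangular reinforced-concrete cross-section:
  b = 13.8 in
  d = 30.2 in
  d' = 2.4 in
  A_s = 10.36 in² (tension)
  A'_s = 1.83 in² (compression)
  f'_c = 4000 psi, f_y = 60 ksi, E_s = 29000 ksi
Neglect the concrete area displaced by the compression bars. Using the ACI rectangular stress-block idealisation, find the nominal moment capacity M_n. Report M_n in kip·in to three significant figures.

Assume both steels yield.
a = (A_s − A'_s) f_y/(0.85 f'_c b) = (10.36 − 1.83) × 60/(0.85 × 4 × 13.8) = 10.908 in.
c = a/β₁ = 10.908/0.85 = 12.833 in; ε'_s = 0.003(c − d')/c = 0.0024 ≥ ε_y = 0.0021, so the compression steel yields.
M_n = (A_s − A'_s) f_y (d − a/2) + A'_s f_y (d − d') = 511.8 × (30.2 − 5.454) + 109.8 × (30.2 − 2.4) = 12665.0 + 3052.4 = 15717.4 kip·in.

M_n ≈ 15700 kip·in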